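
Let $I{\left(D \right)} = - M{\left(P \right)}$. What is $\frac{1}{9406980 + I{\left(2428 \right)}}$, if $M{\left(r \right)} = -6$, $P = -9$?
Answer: $\frac{1}{9406986} \approx 1.063 \cdot 10^{-7}$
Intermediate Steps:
$I{\left(D \right)} = 6$ ($I{\left(D \right)} = \left(-1\right) \left(-6\right) = 6$)
$\frac{1}{9406980 + I{\left(2428 \right)}} = \frac{1}{9406980 + 6} = \frac{1}{9406986}$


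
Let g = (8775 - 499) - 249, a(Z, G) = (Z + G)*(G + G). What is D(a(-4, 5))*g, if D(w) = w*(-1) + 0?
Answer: -80270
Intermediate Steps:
a(Z, G) = 2*G*(G + Z) (a(Z, G) = (G + Z)*(2*G) = 2*G*(G + Z))
g = 8027 (g = 8276 - 249 = 8027)
D(w) = -w (D(w) = -w + 0 = -w)
D(a(-4, 5))*g = -2*5*(5 - 4)*8027 = -2*5*8027 = -1*10*8027 = -10*8027 = -80270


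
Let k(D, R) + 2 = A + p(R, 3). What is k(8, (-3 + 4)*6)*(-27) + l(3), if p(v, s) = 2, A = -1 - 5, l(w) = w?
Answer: 165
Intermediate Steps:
A = -6
k(D, R) = -6 (k(D, R) = -2 + (-6 + 2) = -2 - 4 = -6)
k(8, (-3 + 4)*6)*(-27) + l(3) = -6*(-27) + 3 = 162 + 3 = 165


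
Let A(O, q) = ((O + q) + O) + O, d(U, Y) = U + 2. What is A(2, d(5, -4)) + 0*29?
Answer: 13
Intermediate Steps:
d(U, Y) = 2 + U
A(O, q) = q + 3*O (A(O, q) = (q + 2*O) + O = q + 3*O)
A(2, d(5, -4)) + 0*29 = ((2 + 5) + 3*2) + 0*29 = (7 + 6) + 0 = 13 + 0 = 13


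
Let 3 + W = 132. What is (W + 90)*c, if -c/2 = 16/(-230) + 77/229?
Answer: -3076074/26335 ≈ -116.81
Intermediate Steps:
W = 129 (W = -3 + 132 = 129)
c = -14046/26335 (c = -2*(16/(-230) + 77/229) = -2*(16*(-1/230) + 77*(1/229)) = -2*(-8/115 + 77/229) = -2*7023/26335 = -14046/26335 ≈ -0.53336)
(W + 90)*c = (129 + 90)*(-14046/26335) = 219*(-14046/26335) = -3076074/26335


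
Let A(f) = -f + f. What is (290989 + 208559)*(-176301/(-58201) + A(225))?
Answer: 88070811948/58201 ≈ 1.5132e+6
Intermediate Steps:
A(f) = 0
(290989 + 208559)*(-176301/(-58201) + A(225)) = (290989 + 208559)*(-176301/(-58201) + 0) = 499548*(-176301*(-1/58201) + 0) = 499548*(176301/58201 + 0) = 499548*(176301/58201) = 88070811948/58201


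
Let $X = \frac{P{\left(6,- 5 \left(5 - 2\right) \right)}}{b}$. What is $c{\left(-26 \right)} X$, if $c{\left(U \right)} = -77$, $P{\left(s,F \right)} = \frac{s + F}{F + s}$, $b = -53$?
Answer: $\frac{77}{53} \approx 1.4528$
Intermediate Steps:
$P{\left(s,F \right)} = 1$ ($P{\left(s,F \right)} = \frac{F + s}{F + s} = 1$)
$X = - \frac{1}{53}$ ($X = 1 \frac{1}{-53} = 1 \left(- \frac{1}{53}\right) = - \frac{1}{53} \approx -0.018868$)
$c{\left(-26 \right)} X = \left(-77\right) \left(- \frac{1}{53}\right) = \frac{77}{53}$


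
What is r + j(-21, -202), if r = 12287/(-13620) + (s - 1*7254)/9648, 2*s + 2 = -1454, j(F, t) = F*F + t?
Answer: 1299113201/5475240 ≈ 237.27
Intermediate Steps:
j(F, t) = t + F² (j(F, t) = F² + t = t + F²)
s = -728 (s = -1 + (½)*(-1454) = -1 - 727 = -728)
r = -9469159/5475240 (r = 12287/(-13620) + (-728 - 1*7254)/9648 = 12287*(-1/13620) + (-728 - 7254)*(1/9648) = -12287/13620 - 7982*1/9648 = -12287/13620 - 3991/4824 = -9469159/5475240 ≈ -1.7295)
r + j(-21, -202) = -9469159/5475240 + (-202 + (-21)²) = -9469159/5475240 + (-202 + 441) = -9469159/5475240 + 239 = 1299113201/5475240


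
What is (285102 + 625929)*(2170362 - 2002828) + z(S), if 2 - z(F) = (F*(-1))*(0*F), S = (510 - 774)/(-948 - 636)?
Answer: 152628667556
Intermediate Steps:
S = 1/6 (S = -264/(-1584) = -264*(-1/1584) = 1/6 ≈ 0.16667)
z(F) = 2 (z(F) = 2 - F*(-1)*0*F = 2 - (-F)*0 = 2 - 1*0 = 2 + 0 = 2)
(285102 + 625929)*(2170362 - 2002828) + z(S) = (285102 + 625929)*(2170362 - 2002828) + 2 = 911031*167534 + 2 = 152628667554 + 2 = 152628667556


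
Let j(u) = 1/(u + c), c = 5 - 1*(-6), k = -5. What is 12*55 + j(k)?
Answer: 3961/6 ≈ 660.17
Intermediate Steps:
c = 11 (c = 5 + 6 = 11)
j(u) = 1/(11 + u) (j(u) = 1/(u + 11) = 1/(11 + u))
12*55 + j(k) = 12*55 + 1/(11 - 5) = 660 + 1/6 = 3961/6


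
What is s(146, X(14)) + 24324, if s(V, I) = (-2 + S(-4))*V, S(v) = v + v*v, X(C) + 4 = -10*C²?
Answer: 25784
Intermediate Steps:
X(C) = -4 - 10*C²
S(v) = v + v²
s(V, I) = 10*V (s(V, I) = (-2 - 4*(1 - 4))*V = (-2 - 4*(-3))*V = (-2 + 12)*V = 10*V)
s(146, X(14)) + 24324 = 10*146 + 24324 = 1460 + 24324 = 25784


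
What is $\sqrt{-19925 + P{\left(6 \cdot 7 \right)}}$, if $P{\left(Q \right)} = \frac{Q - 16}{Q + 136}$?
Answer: $\frac{16 i \sqrt{616503}}{89} \approx 141.16 i$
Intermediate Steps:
$P{\left(Q \right)} = \frac{-16 + Q}{136 + Q}$
$\sqrt{-19925 + P{\left(6 \cdot 7 \right)}} = \sqrt{-19925 + \frac{-16 + 6 \cdot 7}{136 + 6 \cdot 7}} = \sqrt{-19925 + \frac{-16 + 42}{136 + 42}} = \sqrt{-19925 + \frac{1}{178} \cdot 26} = \sqrt{-19925 + \frac{13}{89}} = \sqrt{- \frac{1773312}{89}} = \frac{16 i \sqrt{616503}}{89}$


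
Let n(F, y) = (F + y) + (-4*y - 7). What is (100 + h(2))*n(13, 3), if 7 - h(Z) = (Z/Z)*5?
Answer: -306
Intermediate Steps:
n(F, y) = -7 + F - 3*y (n(F, y) = (F + y) + (-7 - 4*y) = -7 + F - 3*y)
h(Z) = 2 (h(Z) = 7 - Z/Z*5 = 7 - 5 = 2)
(100 + h(2))*n(13, 3) = (100 + 2)*(-7 + 13 - 3*3) = 102*(-7 + 13 - 9) = 102*(-3) = -306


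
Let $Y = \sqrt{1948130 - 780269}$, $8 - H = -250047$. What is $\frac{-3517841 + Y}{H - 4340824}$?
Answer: $\frac{3517841}{4090769} - \frac{\sqrt{1167861}}{4090769} \approx 0.85968$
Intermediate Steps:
$H = 250055$ ($H = 8 - -250047 = 8 + 250047 = 250055$)
$Y = \sqrt{1167861} \approx 1080.7$
$\frac{-3517841 + Y}{H - 4340824} = \frac{-3517841 + \sqrt{1167861}}{250055 - 4340824} = \frac{-3517841 + \sqrt{1167861}}{-4090769} = \left(-3517841 + \sqrt{1167861}\right) \left(- \frac{1}{4090769}\right) = \frac{3517841}{4090769} - \frac{\sqrt{1167861}}{4090769}$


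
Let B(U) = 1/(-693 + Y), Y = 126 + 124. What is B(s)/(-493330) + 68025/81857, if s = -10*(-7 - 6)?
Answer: 14866536631607/17889453617830 ≈ 0.83102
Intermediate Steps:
s = 130 (s = -10*(-13) = 130)
Y = 250
B(U) = -1/443 (B(U) = 1/(-693 + 250) = 1/(-443) = -1/443)
B(s)/(-493330) + 68025/81857 = -1/443/(-493330) + 68025/81857 = -1/443*(-1/493330) + 68025*(1/81857) = 1/218545190 + 68025/81857 = 14866536631607/17889453617830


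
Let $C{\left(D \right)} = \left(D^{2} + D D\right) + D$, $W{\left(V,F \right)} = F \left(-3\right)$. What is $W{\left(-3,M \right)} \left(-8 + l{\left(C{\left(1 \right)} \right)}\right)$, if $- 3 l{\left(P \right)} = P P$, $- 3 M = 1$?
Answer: $-11$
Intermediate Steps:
$M = - \frac{1}{3}$ ($M = \left(- \frac{1}{3}\right) 1 = - \frac{1}{3} \approx -0.33333$)
$W{\left(V,F \right)} = - 3 F$
$C{\left(D \right)} = D + 2 D^{2}$ ($C{\left(D \right)} = \left(D^{2} + D^{2}\right) + D = 2 D^{2} + D = D + 2 D^{2}$)
$l{\left(P \right)} = - \frac{P^{2}}{3}$ ($l{\left(P \right)} = - \frac{P P}{3} = - \frac{P^{2}}{3}$)
$W{\left(-3,M \right)} \left(-8 + l{\left(C{\left(1 \right)} \right)}\right) = \left(-3\right) \left(- \frac{1}{3}\right) \left(-8 - \frac{\left(1 \left(1 + 2 \cdot 1\right)\right)^{2}}{3}\right) = 1 \left(-8 - \frac{\left(1 \left(1 + 2\right)\right)^{2}}{3}\right) = 1 \left(-8 - \frac{\left(1 \cdot 3\right)^{2}}{3}\right) = 1 \left(-8 - \frac{3^{2}}{3}\right) = 1 \left(-8 - 3\right) = 1 \left(-11\right) = -11$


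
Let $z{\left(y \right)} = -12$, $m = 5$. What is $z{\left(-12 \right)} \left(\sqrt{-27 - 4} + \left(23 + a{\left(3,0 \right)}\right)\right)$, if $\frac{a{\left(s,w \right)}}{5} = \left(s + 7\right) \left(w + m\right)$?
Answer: $-3276 - 12 i \sqrt{31} \approx -3276.0 - 66.813 i$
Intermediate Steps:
$a{\left(s,w \right)} = 5 \left(5 + w\right) \left(7 + s\right)$ ($a{\left(s,w \right)} = 5 \left(s + 7\right) \left(w + 5\right) = 5 \left(7 + s\right) \left(5 + w\right) = 5 \left(5 + w\right) \left(7 + s\right)$)
$z{\left(-12 \right)} \left(\sqrt{-27 - 4} + \left(23 + a{\left(3,0 \right)}\right)\right) = - 12 \left(\sqrt{-27 - 4} + \left(23 + \left(175 + 25 \cdot 3 + 35 \cdot 0 + 5 \cdot 3 \cdot 0\right)\right)\right) = - 12 \left(\sqrt{-31} + \left(23 + \left(175 + 75 + 0 + 0\right)\right)\right) = - 12 \left(i \sqrt{31} + \left(23 + 250\right)\right) = - 12 \left(i \sqrt{31} + 273\right) = - 12 \left(273 + i \sqrt{31}\right) = -3276 - 12 i \sqrt{31}$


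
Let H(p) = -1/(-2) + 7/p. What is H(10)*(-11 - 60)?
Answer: -426/5 ≈ -85.200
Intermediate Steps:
H(p) = 1/2 + 7/p (H(p) = -1*(-1/2) + 7/p = 1/2 + 7/p)
H(10)*(-11 - 60) = ((1/2)*(14 + 10)/10)*(-11 - 60) = ((1/2)*(1/10)*24)*(-71) = (6/5)*(-71) = -426/5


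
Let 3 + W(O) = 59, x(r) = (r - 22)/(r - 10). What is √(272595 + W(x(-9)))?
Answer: √272651 ≈ 522.16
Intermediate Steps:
x(r) = (-22 + r)/(-10 + r)
W(O) = 56 (W(O) = -3 + 59 = 56)
√(272595 + W(x(-9))) = √(272595 + 56) = √272651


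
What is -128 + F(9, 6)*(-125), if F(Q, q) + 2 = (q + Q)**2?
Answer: -28003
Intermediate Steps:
F(Q, q) = -2 + (Q + q)**2 (F(Q, q) = -2 + (q + Q)**2 = -2 + (Q + q)**2)
-128 + F(9, 6)*(-125) = -128 + (-2 + (9 + 6)**2)*(-125) = -128 + (-2 + 15**2)*(-125) = -128 + (-2 + 225)*(-125) = -128 + 223*(-125) = -128 - 27875 = -28003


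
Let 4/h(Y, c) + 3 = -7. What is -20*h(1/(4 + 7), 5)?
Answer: 8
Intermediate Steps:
h(Y, c) = -⅖ (h(Y, c) = 4/(-3 - 7) = 4/(-10) = 4*(-⅒) = -⅖)
-20*h(1/(4 + 7), 5) = -20*(-⅖) = 8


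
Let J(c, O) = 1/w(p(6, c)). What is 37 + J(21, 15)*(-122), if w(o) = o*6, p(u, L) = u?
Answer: 605/18 ≈ 33.611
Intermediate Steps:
w(o) = 6*o
J(c, O) = 1/36 (J(c, O) = 1/(6*6) = 1/36)
37 + J(21, 15)*(-122) = 37 + (1/36)*(-122) = 37 - 61/18 = 605/18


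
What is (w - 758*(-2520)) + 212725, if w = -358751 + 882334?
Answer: 2646468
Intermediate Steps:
w = 523583
(w - 758*(-2520)) + 212725 = (523583 - 758*(-2520)) + 212725 = (523583 + 1910160) + 212725 = 2433743 + 212725 = 2646468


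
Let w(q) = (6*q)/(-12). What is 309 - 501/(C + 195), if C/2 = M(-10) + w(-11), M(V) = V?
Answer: 18991/62 ≈ 306.31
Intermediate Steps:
w(q) = -q/2 (w(q) = (6*q)*(-1/12) = -q/2)
C = -9 (C = 2*(-10 - 1/2*(-11)) = 2*(-10 + 11/2) = 2*(-9/2) = -9)
309 - 501/(C + 195) = 309 - 501/(-9 + 195) = 309 - 501/186 = 309 - 501*1/186 = 309 - 167/62 = 18991/62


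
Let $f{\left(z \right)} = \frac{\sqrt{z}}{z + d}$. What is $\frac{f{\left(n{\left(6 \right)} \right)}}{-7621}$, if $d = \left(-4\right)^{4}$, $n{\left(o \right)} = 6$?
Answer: $- \frac{\sqrt{6}}{1996702} \approx -1.2268 \cdot 10^{-6}$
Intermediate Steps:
$d = 256$
$f{\left(z \right)} = \frac{\sqrt{z}}{256 + z}$ ($f{\left(z \right)} = \frac{\sqrt{z}}{z + 256} = \frac{\sqrt{z}}{256 + z}$)
$\frac{f{\left(n{\left(6 \right)} \right)}}{-7621} = \frac{\sqrt{6} \frac{1}{256 + 6}}{-7621} = \frac{\sqrt{6}}{262} \left(- \frac{1}{7621}\right) = - \frac{\sqrt{6}}{1996702}$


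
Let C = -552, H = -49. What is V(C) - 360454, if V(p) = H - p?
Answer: -359951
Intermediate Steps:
V(p) = -49 - p
V(C) - 360454 = (-49 - 1*(-552)) - 360454 = (-49 + 552) - 360454 = 503 - 360454 = -359951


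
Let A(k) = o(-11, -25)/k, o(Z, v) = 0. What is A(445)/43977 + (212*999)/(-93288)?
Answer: -17649/7774 ≈ -2.2703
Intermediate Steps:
A(k) = 0 (A(k) = 0/k = 0)
A(445)/43977 + (212*999)/(-93288) = 0/43977 + (212*999)/(-93288) = 0*(1/43977) + 211788*(-1/93288) = 0 - 17649/7774 = -17649/7774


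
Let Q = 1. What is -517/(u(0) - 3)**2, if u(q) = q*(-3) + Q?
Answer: -517/4 ≈ -129.25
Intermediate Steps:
u(q) = 1 - 3*q (u(q) = q*(-3) + 1 = -3*q + 1 = 1 - 3*q)
-517/(u(0) - 3)**2 = -517/((1 - 3*0) - 3)**2 = -517/((1 + 0) - 3)**2 = -517/(1 - 3)**2 = -517/((-2)**2) = -517/4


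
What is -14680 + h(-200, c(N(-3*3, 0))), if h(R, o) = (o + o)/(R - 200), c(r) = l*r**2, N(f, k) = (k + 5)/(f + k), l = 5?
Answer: -9512645/648 ≈ -14680.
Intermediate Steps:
N(f, k) = (5 + k)/(f + k)
c(r) = 5*r**2
h(R, o) = 2*o/(-200 + R) (h(R, o) = (2*o)/(-200 + R) = 2*o/(-200 + R))
-14680 + h(-200, c(N(-3*3, 0))) = -14680 + 2*(5*((5 + 0)/(-3*3 + 0))**2)/(-200 - 200) = -14680 + 2*(5*(5/(-9 + 0))**2)/(-400) = -14680 + 2*(5*(5/(-9))**2)*(-1/400) = -14680 + 2*(5*(-1/9*5)**2)*(-1/400) = -14680 + 2*(5*(-5/9)**2)*(-1/400) = -14680 + 2*(5*(25/81))*(-1/400) = -14680 + 2*(125/81)*(-1/400) = -14680 - 5/648 = -9512645/648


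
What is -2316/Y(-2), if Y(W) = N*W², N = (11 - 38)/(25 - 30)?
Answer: -965/9 ≈ -107.22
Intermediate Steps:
N = 27/5 (N = -27/(-5) = -27*(-⅕) = 27/5 ≈ 5.4000)
Y(W) = 27*W²/5
-2316/Y(-2) = -2316/((27/5)*(-2)²) = -2316/((27/5)*4) = -2316/108/5 = -2316*5/108 = -965/9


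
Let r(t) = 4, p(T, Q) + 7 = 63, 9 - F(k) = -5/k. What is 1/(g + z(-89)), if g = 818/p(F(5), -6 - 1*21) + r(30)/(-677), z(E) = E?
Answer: -18956/1410303 ≈ -0.013441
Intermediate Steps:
F(k) = 9 + 5/k (F(k) = 9 - (-5)/k = 9 + 5/k)
p(T, Q) = 56 (p(T, Q) = -7 + 63 = 56)
g = 276781/18956 (g = 818/56 + 4/(-677) = 818*(1/56) + 4*(-1/677) = 409/28 - 4/677 = 276781/18956 ≈ 14.601)
1/(g + z(-89)) = 1/(276781/18956 - 89) = 1/(-1410303/18956) = -18956/1410303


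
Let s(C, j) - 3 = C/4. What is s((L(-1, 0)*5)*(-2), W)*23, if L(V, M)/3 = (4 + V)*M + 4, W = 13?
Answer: -621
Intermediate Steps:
L(V, M) = 12 + 3*M*(4 + V) (L(V, M) = 3*((4 + V)*M + 4) = 3*(M*(4 + V) + 4) = 3*(4 + M*(4 + V)) = 12 + 3*M*(4 + V))
s(C, j) = 3 + C/4
s((L(-1, 0)*5)*(-2), W)*23 = (3 + (((12 + 12*0 + 3*0*(-1))*5)*(-2))/4)*23 = (3 + (((12 + 0 + 0)*5)*(-2))/4)*23 = (3 + ((12*5)*(-2))/4)*23 = (3 + (60*(-2))/4)*23 = (3 + (¼)*(-120))*23 = (3 - 30)*23 = -27*23 = -621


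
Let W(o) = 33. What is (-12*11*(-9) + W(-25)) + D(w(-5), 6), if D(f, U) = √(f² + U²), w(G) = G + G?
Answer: 1221 + 2*√34 ≈ 1232.7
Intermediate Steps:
w(G) = 2*G
D(f, U) = √(U² + f²)
(-12*11*(-9) + W(-25)) + D(w(-5), 6) = (-12*11*(-9) + 33) + √(6² + (2*(-5))²) = (-132*(-9) + 33) + √(36 + (-10)²) = (1188 + 33) + √(36 + 100) = 1221 + √136 = 1221 + 2*√34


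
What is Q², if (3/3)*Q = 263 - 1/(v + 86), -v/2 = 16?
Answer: 201668401/2916 ≈ 69159.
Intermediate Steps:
v = -32 (v = -2*16 = -32)
Q = 14201/54 (Q = 263 - 1/(-32 + 86) = 263 - 1/54 = 14201/54 ≈ 262.98)
Q² = (14201/54)² = 201668401/2916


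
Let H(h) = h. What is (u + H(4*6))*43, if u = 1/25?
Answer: 25843/25 ≈ 1033.7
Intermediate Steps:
u = 1/25 ≈ 0.040000
(u + H(4*6))*43 = (1/25 + 4*6)*43 = (1/25 + 24)*43 = (601/25)*43 = 25843/25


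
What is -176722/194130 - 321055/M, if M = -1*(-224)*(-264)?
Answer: 1235137499/273335040 ≈ 4.5188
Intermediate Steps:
M = -59136 (M = 224*(-264) = -59136)
-176722/194130 - 321055/M = -176722/194130 - 321055/(-59136) = -176722*1/194130 - 321055*(-1/59136) = -88361/97065 + 45865/8448 = 1235137499/273335040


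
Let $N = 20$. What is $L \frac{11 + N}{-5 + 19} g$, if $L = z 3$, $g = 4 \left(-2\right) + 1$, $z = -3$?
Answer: $\frac{279}{2} \approx 139.5$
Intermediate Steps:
$g = -7$ ($g = -8 + 1 = -7$)
$L = -9$ ($L = \left(-3\right) 3 = -9$)
$L \frac{11 + N}{-5 + 19} g = - 9 \frac{11 + 20}{-5 + 19} \left(-7\right) = - 9 \cdot \frac{31}{14} \left(-7\right) = - 9 \cdot 31 \cdot \frac{1}{14} \left(-7\right) = \left(-9\right) \frac{31}{14} \left(-7\right) = \left(- \frac{279}{14}\right) \left(-7\right) = \frac{279}{2}$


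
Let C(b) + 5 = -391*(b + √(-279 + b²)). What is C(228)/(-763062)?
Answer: 89153/763062 + 23*√5745/14962 ≈ 0.23335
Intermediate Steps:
C(b) = -5 - 391*b - 391*√(-279 + b²) (C(b) = -5 - 391*(b + √(-279 + b²)) = -5 + (-391*b - 391*√(-279 + b²)) = -5 - 391*b - 391*√(-279 + b²))
C(228)/(-763062) = (-5 - 391*228 - 391*√(-279 + 228²))/(-763062) = (-5 - 89148 - 391*√(-279 + 51984))*(-1/763062) = (-5 - 89148 - 1173*√5745)*(-1/763062) = (-89153 - 1173*√5745)*(-1/763062) = 89153/763062 + 23*√5745/14962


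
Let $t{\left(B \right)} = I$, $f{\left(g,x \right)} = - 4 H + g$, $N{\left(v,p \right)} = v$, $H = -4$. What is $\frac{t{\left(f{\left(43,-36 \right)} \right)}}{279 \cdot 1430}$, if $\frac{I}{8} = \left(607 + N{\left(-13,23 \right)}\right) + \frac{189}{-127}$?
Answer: $\frac{33444}{2814955} \approx 0.011881$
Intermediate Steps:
$f{\left(g,x \right)} = 16 + g$ ($f{\left(g,x \right)} = \left(-4\right) \left(-4\right) + g = 16 + g$)
$I = \frac{601992}{127}$ ($I = 8 \left(\left(607 - 13\right) + \frac{189}{-127}\right) = 8 \left(594 + 189 \left(- \frac{1}{127}\right)\right) = 8 \left(594 - \frac{189}{127}\right) = 8 \cdot \frac{75249}{127} = \frac{601992}{127} \approx 4740.1$)
$t{\left(B \right)} = \frac{601992}{127}$
$\frac{t{\left(f{\left(43,-36 \right)} \right)}}{279 \cdot 1430} = \frac{601992}{127 \cdot 279 \cdot 1430} = \frac{601992}{127 \cdot 398970} = \frac{601992}{127} \cdot \frac{1}{398970} = \frac{33444}{2814955}$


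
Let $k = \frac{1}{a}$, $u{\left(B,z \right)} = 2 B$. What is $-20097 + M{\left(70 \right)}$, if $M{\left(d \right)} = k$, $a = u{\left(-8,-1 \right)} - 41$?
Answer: $- \frac{1145530}{57} \approx -20097.0$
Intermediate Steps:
$a = -57$ ($a = 2 \left(-8\right) - 41 = -16 - 41 = -57$)
$k = - \frac{1}{57}$ ($k = \frac{1}{-57} = - \frac{1}{57} \approx -0.017544$)
$M{\left(d \right)} = - \frac{1}{57}$
$-20097 + M{\left(70 \right)} = -20097 - \frac{1}{57} = - \frac{1145530}{57}$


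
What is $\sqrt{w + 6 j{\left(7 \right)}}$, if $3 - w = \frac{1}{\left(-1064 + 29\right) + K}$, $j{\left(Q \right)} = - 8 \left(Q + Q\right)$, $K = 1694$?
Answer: $\frac{2 i \sqrt{72633662}}{659} \approx 25.865 i$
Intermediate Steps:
$j{\left(Q \right)} = - 16 Q$ ($j{\left(Q \right)} = - 8 \cdot 2 Q = - 16 Q$)
$w = \frac{1976}{659}$ ($w = 3 - \frac{1}{\left(-1064 + 29\right) + 1694} = 3 - \frac{1}{-1035 + 1694} = 3 - \frac{1}{659} = \frac{1976}{659} \approx 2.9985$)
$\sqrt{w + 6 j{\left(7 \right)}} = \sqrt{\frac{1976}{659} + 6 \left(\left(-16\right) 7\right)} = \sqrt{\frac{1976}{659} + 6 \left(-112\right)} = \sqrt{\frac{1976}{659} - 672} = \sqrt{- \frac{440872}{659}} = \frac{2 i \sqrt{72633662}}{659}$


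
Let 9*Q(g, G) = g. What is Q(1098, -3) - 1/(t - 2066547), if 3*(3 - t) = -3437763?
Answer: 112316007/920623 ≈ 122.00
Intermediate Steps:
t = 1145924 (t = 3 - ⅓*(-3437763) = 3 + 1145921 = 1145924)
Q(g, G) = g/9
Q(1098, -3) - 1/(t - 2066547) = (⅑)*1098 - 1/(1145924 - 2066547) = 122 - 1/(-920623) = 122 - 1*(-1/920623) = 122 + 1/920623 = 112316007/920623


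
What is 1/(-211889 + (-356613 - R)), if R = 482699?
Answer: -1/1051201 ≈ -9.5129e-7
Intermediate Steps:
1/(-211889 + (-356613 - R)) = 1/(-211889 + (-356613 - 1*482699)) = 1/(-211889 + (-356613 - 482699)) = 1/(-211889 - 839312) = 1/(-1051201) = -1/1051201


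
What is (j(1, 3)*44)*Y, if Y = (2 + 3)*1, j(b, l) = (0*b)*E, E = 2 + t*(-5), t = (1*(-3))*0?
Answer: 0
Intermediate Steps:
t = 0 (t = -3*0 = 0)
E = 2 (E = 2 + 0*(-5) = 2 + 0 = 2)
j(b, l) = 0 (j(b, l) = (0*b)*2 = 0*2 = 0)
Y = 5 (Y = 5*1 = 5)
(j(1, 3)*44)*Y = (0*44)*5 = 0*5 = 0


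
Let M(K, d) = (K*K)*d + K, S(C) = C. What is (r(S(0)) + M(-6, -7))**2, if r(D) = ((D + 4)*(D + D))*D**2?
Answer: 66564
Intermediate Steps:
M(K, d) = K + d*K**2 (M(K, d) = K**2*d + K = d*K**2 + K = K + d*K**2)
r(D) = 2*D**3*(4 + D) (r(D) = ((4 + D)*(2*D))*D**2 = (2*D*(4 + D))*D**2 = 2*D**3*(4 + D))
(r(S(0)) + M(-6, -7))**2 = (2*0**3*(4 + 0) - 6*(1 - 6*(-7)))**2 = (2*0*4 - 6*(1 + 42))**2 = (0 - 6*43)**2 = (0 - 258)**2 = (-258)**2 = 66564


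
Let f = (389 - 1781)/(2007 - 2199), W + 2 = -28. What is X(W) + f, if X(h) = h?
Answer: -91/4 ≈ -22.750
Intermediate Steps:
W = -30 (W = -2 - 28 = -30)
f = 29/4 (f = -1392/(-192) = -1392*(-1/192) = 29/4 ≈ 7.2500)
X(W) + f = -30 + 29/4 = -91/4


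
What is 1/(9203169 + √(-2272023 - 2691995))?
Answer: 9203169/84698324606579 - I*√4964018/84698324606579 ≈ 1.0866e-7 - 2.6305e-11*I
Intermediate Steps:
1/(9203169 + √(-2272023 - 2691995)) = 1/(9203169 + √(-4964018)) = 1/(9203169 + I*√4964018)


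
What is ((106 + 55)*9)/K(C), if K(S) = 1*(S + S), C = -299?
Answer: -63/26 ≈ -2.4231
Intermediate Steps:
K(S) = 2*S (K(S) = 1*(2*S) = 2*S)
((106 + 55)*9)/K(C) = ((106 + 55)*9)/((2*(-299))) = (161*9)/(-598) = 1449*(-1/598) = -63/26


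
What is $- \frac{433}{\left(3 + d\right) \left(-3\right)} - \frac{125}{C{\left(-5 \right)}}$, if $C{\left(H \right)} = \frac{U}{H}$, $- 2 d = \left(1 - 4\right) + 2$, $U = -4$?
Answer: $- \frac{9661}{84} \approx -115.01$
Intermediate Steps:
$d = \frac{1}{2}$ ($d = - \frac{\left(1 - 4\right) + 2}{2} = - \frac{-3 + 2}{2} = \left(- \frac{1}{2}\right) \left(-1\right) = \frac{1}{2} \approx 0.5$)
$C{\left(H \right)} = - \frac{4}{H}$
$- \frac{433}{\left(3 + d\right) \left(-3\right)} - \frac{125}{C{\left(-5 \right)}} = - \frac{433}{\left(3 + \frac{1}{2}\right) \left(-3\right)} - \frac{125}{\left(-4\right) \frac{1}{-5}} = - \frac{433}{\frac{7}{2} \left(-3\right)} - \frac{125}{\left(-4\right) \left(- \frac{1}{5}\right)} = - \frac{433}{- \frac{21}{2}} - \frac{125}{\frac{4}{5}} = \left(-433\right) \left(- \frac{2}{21}\right) - \frac{625}{4} = \frac{866}{21} - \frac{625}{4} = - \frac{9661}{84}$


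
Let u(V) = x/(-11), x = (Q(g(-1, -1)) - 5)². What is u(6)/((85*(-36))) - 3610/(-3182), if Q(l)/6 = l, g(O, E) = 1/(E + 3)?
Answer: 15190666/13388265 ≈ 1.1346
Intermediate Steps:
g(O, E) = 1/(3 + E)
Q(l) = 6*l
x = 4 (x = (6/(3 - 1) - 5)² = (6/2 - 5)² = (6*(½) - 5)² = (3 - 5)² = (-2)² = 4)
u(V) = -4/11 (u(V) = 4/(-11) = 4*(-1/11) = -4/11)
u(6)/((85*(-36))) - 3610/(-3182) = -4/(11*(85*(-36))) - 3610/(-3182) = -4/11/(-3060) - 3610*(-1/3182) = -4/11*(-1/3060) + 1805/1591 = 1/8415 + 1805/1591 = 15190666/13388265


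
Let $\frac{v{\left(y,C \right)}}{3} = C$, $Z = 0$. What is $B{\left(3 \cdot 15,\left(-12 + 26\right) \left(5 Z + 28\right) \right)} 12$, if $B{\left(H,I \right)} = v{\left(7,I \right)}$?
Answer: $14112$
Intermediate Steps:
$v{\left(y,C \right)} = 3 C$
$B{\left(H,I \right)} = 3 I$
$B{\left(3 \cdot 15,\left(-12 + 26\right) \left(5 Z + 28\right) \right)} 12 = 3 \left(-12 + 26\right) \left(5 \cdot 0 + 28\right) 12 = 3 \cdot 14 \left(0 + 28\right) 12 = 3 \cdot 14 \cdot 28 \cdot 12 = 3 \cdot 392 \cdot 12 = 1176 \cdot 12 = 14112$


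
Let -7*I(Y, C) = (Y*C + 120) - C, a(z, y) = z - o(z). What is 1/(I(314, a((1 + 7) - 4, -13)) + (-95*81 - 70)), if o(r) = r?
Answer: -7/54475 ≈ -0.00012850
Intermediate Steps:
a(z, y) = 0 (a(z, y) = z - z = 0)
I(Y, C) = -120/7 + C/7 - C*Y/7 (I(Y, C) = -((Y*C + 120) - C)/7 = -((C*Y + 120) - C)/7 = -((120 + C*Y) - C)/7 = -(120 - C + C*Y)/7 = -120/7 + C/7 - C*Y/7)
1/(I(314, a((1 + 7) - 4, -13)) + (-95*81 - 70)) = 1/((-120/7 + (⅐)*0 - ⅐*0*314) + (-95*81 - 70)) = 1/((-120/7 + 0 + 0) + (-7695 - 70)) = 1/(-120/7 - 7765) = 1/(-54475/7) = -7/54475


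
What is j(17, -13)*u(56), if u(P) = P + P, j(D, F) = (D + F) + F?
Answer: -1008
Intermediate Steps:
j(D, F) = D + 2*F
u(P) = 2*P
j(17, -13)*u(56) = (17 + 2*(-13))*(2*56) = (17 - 26)*112 = -9*112 = -1008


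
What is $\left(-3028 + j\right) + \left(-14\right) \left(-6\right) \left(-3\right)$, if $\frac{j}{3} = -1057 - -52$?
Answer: $-6295$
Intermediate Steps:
$j = -3015$ ($j = 3 \left(-1057 - -52\right) = 3 \left(-1057 + 52\right) = 3 \left(-1005\right) = -3015$)
$\left(-3028 + j\right) + \left(-14\right) \left(-6\right) \left(-3\right) = \left(-3028 - 3015\right) + \left(-14\right) \left(-6\right) \left(-3\right) = -6043 + 84 \left(-3\right) = -6043 - 252 = -6295$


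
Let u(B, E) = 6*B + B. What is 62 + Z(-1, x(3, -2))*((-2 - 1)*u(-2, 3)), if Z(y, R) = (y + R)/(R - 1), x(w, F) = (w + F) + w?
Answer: 104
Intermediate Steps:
u(B, E) = 7*B
x(w, F) = F + 2*w (x(w, F) = (F + w) + w = F + 2*w)
Z(y, R) = (R + y)/(-1 + R)
62 + Z(-1, x(3, -2))*((-2 - 1)*u(-2, 3)) = 62 + (((-2 + 2*3) - 1)/(-1 + (-2 + 2*3)))*((-2 - 1)*(7*(-2))) = 62 + (((-2 + 6) - 1)/(-1 + (-2 + 6)))*(-3*(-14)) = 62 + ((4 - 1)/(-1 + 4))*42 = 62 + (3/3)*42 = 62 + ((⅓)*3)*42 = 62 + 1*42 = 62 + 42 = 104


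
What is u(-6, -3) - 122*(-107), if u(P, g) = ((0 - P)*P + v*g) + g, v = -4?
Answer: 13027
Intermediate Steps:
u(P, g) = -P² - 3*g (u(P, g) = ((0 - P)*P - 4*g) + g = ((-P)*P - 4*g) + g = (-P² - 4*g) + g = -P² - 3*g)
u(-6, -3) - 122*(-107) = (-1*(-6)² - 3*(-3)) - 122*(-107) = (-1*36 + 9) + 13054 = (-36 + 9) + 13054 = -27 + 13054 = 13027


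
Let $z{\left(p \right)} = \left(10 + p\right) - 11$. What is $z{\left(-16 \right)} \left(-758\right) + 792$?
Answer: $13678$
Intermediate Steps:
$z{\left(p \right)} = -1 + p$
$z{\left(-16 \right)} \left(-758\right) + 792 = \left(-1 - 16\right) \left(-758\right) + 792 = \left(-17\right) \left(-758\right) + 792 = 12886 + 792 = 13678$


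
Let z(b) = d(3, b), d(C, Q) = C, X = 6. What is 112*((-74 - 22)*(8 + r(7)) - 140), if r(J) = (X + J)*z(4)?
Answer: -521024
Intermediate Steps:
z(b) = 3
r(J) = 18 + 3*J (r(J) = (6 + J)*3 = 18 + 3*J)
112*((-74 - 22)*(8 + r(7)) - 140) = 112*((-74 - 22)*(8 + (18 + 3*7)) - 140) = 112*(-96*(8 + (18 + 21)) - 140) = 112*(-96*(8 + 39) - 140) = 112*(-96*47 - 140) = 112*(-4512 - 140) = 112*(-4652) = -521024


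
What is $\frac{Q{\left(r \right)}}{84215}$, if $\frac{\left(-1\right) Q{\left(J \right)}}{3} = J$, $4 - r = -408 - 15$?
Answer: $- \frac{1281}{84215} \approx -0.015211$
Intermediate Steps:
$r = 427$ ($r = 4 - \left(-408 - 15\right) = 4 - -423 = 4 + 423 = 427$)
$Q{\left(J \right)} = - 3 J$
$\frac{Q{\left(r \right)}}{84215} = \frac{\left(-3\right) 427}{84215} = \left(-1281\right) \frac{1}{84215} = - \frac{1281}{84215}$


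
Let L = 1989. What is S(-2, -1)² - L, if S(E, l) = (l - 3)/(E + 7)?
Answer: -49709/25 ≈ -1988.4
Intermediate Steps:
S(E, l) = (-3 + l)/(7 + E)
S(-2, -1)² - L = ((-3 - 1)/(7 - 2))² - 1*1989 = (-4/5)² - 1989 = ((⅕)*(-4))² - 1989 = (-⅘)² - 1989 = 16/25 - 1989 = -49709/25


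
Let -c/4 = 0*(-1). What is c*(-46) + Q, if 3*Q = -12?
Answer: -4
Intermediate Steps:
Q = -4 (Q = (⅓)*(-12) = -4)
c = 0 (c = -0*(-1) = -4*0 = 0)
c*(-46) + Q = 0*(-46) - 4 = 0 - 4 = -4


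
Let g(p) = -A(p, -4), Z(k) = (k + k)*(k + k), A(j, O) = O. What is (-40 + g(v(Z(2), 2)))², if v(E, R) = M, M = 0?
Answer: 1296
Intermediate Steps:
Z(k) = 4*k² (Z(k) = (2*k)*(2*k) = 4*k²)
v(E, R) = 0
g(p) = 4 (g(p) = -1*(-4) = 4)
(-40 + g(v(Z(2), 2)))² = (-40 + 4)² = (-36)² = 1296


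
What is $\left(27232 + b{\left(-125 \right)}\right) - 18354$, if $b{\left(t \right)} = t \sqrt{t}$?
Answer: $8878 - 625 i \sqrt{5} \approx 8878.0 - 1397.5 i$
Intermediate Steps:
$b{\left(t \right)} = t^{\frac{3}{2}}$
$\left(27232 + b{\left(-125 \right)}\right) - 18354 = \left(27232 + \left(-125\right)^{\frac{3}{2}}\right) - 18354 = \left(27232 - 625 i \sqrt{5}\right) - 18354 = 8878 - 625 i \sqrt{5}$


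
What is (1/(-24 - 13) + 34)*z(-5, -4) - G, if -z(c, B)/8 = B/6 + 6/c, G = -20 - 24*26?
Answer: 212996/185 ≈ 1151.3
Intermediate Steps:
G = -644 (G = -20 - 624 = -644)
z(c, B) = -48/c - 4*B/3 (z(c, B) = -8*(B/6 + 6/c) = -8*(6/c + B/6) = -48/c - 4*B/3)
(1/(-24 - 13) + 34)*z(-5, -4) - G = (1/(-24 - 13) + 34)*(-48/(-5) - 4/3*(-4)) - 1*(-644) = (1/(-37) + 34)*(-48*(-⅕) + 16/3) + 644 = (-1/37 + 34)*(48/5 + 16/3) + 644 = (1257/37)*(224/15) + 644 = 93856/185 + 644 = 212996/185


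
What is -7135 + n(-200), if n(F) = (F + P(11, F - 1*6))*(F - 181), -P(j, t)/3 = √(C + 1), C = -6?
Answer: 69065 + 1143*I*√5 ≈ 69065.0 + 2555.8*I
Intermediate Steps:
P(j, t) = -3*I*√5 (P(j, t) = -3*√(-6 + 1) = -3*I*√5)
n(F) = (-181 + F)*(F - 3*I*√5) (n(F) = (F - 3*I*√5)*(F - 181) = (F - 3*I*√5)*(-181 + F) = (-181 + F)*(F - 3*I*√5))
-7135 + n(-200) = -7135 + ((-200)² - 181*(-200) + 543*I*√5 - 3*I*(-200)*√5) = -7135 + (40000 + 36200 + 543*I*√5 + 600*I*√5) = -7135 + (76200 + 1143*I*√5) = 69065 + 1143*I*√5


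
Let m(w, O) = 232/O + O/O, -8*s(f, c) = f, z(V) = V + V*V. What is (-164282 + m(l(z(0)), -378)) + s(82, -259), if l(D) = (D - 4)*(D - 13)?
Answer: -124204649/756 ≈ -1.6429e+5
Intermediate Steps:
z(V) = V + V²
s(f, c) = -f/8
l(D) = (-13 + D)*(-4 + D) (l(D) = (-4 + D)*(-13 + D) = (-13 + D)*(-4 + D))
m(w, O) = 1 + 232/O (m(w, O) = 232/O + 1 = 1 + 232/O)
(-164282 + m(l(z(0)), -378)) + s(82, -259) = (-164282 + (232 - 378)/(-378)) - ⅛*82 = (-164282 - 1/378*(-146)) - 41/4 = (-164282 + 73/189) - 41/4 = -31049225/189 - 41/4 = -124204649/756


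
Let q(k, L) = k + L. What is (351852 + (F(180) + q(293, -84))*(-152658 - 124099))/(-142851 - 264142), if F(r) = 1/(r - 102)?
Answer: 344963455/2441958 ≈ 141.27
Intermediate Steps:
F(r) = 1/(-102 + r)
q(k, L) = L + k
(351852 + (F(180) + q(293, -84))*(-152658 - 124099))/(-142851 - 264142) = (351852 + (1/(-102 + 180) + (-84 + 293))*(-152658 - 124099))/(-142851 - 264142) = (351852 + (1/78 + 209)*(-276757))/(-406993) = (351852 + (1/78 + 209)*(-276757))*(-1/406993) = (351852 + (16303/78)*(-276757))*(-1/406993) = (351852 - 347074567/6)*(-1/406993) = -344963455/6*(-1/406993) = 344963455/2441958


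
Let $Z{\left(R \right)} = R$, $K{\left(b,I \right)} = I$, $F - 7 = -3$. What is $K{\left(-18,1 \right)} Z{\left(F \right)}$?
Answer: $4$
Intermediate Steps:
$F = 4$ ($F = 7 - 3 = 4$)
$K{\left(-18,1 \right)} Z{\left(F \right)} = 1 \cdot 4 = 4$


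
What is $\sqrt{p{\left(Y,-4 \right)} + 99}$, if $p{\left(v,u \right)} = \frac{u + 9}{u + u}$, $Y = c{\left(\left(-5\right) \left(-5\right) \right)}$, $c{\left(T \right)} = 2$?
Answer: $\frac{\sqrt{1574}}{4} \approx 9.9184$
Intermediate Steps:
$Y = 2$
$p{\left(v,u \right)} = \frac{9 + u}{2 u}$
$\sqrt{p{\left(Y,-4 \right)} + 99} = \sqrt{\frac{9 - 4}{2 \left(-4\right)} + 99} = \sqrt{\frac{1}{2} \left(- \frac{1}{4}\right) 5 + 99} = \sqrt{- \frac{5}{8} + 99} = \sqrt{\frac{787}{8}} = \frac{\sqrt{1574}}{4}$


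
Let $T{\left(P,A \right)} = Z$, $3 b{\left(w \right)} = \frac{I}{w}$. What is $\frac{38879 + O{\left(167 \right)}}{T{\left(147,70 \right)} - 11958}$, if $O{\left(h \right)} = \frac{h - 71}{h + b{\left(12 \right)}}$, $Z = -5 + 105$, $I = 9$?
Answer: $- \frac{788195}{240394} \approx -3.2788$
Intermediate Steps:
$b{\left(w \right)} = \frac{3}{w}$ ($b{\left(w \right)} = \frac{9 \frac{1}{w}}{3} = \frac{3}{w}$)
$Z = 100$
$T{\left(P,A \right)} = 100$
$O{\left(h \right)} = \frac{-71 + h}{\frac{1}{4} + h}$ ($O{\left(h \right)} = \frac{h - 71}{h + \frac{3}{12}} = \frac{-71 + h}{h + 3 \cdot \frac{1}{12}} = \frac{-71 + h}{h + \frac{1}{4}} = \frac{-71 + h}{\frac{1}{4} + h}$)
$\frac{38879 + O{\left(167 \right)}}{T{\left(147,70 \right)} - 11958} = \frac{38879 + \frac{4 \left(-71 + 167\right)}{1 + 4 \cdot 167}}{100 - 11958} = \frac{38879 + 4 \frac{1}{1 + 668} \cdot 96}{-11858} = \left(38879 + 4 \cdot \frac{1}{669} \cdot 96\right) \left(- \frac{1}{11858}\right) = \left(38879 + \frac{128}{223}\right) \left(- \frac{1}{11858}\right) = \frac{8670145}{223} \left(- \frac{1}{11858}\right) = - \frac{788195}{240394}$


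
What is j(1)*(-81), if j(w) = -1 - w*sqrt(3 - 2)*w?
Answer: 162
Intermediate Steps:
j(w) = -1 - w**2 (j(w) = -1 - w*sqrt(1)*w = -1 - w*1*w = -1 - w*w = -1 - w**2)
j(1)*(-81) = (-1 - 1*1**2)*(-81) = (-1 - 1*1)*(-81) = (-1 - 1)*(-81) = -2*(-81) = 162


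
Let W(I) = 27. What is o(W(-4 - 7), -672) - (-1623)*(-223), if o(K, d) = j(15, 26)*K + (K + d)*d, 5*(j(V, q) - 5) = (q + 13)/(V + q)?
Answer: 14688483/205 ≈ 71651.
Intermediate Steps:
j(V, q) = 5 + (13 + q)/(5*(V + q)) (j(V, q) = 5 + ((q + 13)/(V + q))/5 = 5 + ((13 + q)/(V + q))/5 = 5 + (13 + q)/(5*(V + q)))
o(K, d) = 1064*K/205 + d*(K + d) (o(K, d) = ((13 + 25*15 + 26*26)/(5*(15 + 26)))*K + (K + d)*d = ((1/5)*(13 + 375 + 676)/41)*K + d*(K + d) = ((1/5)*(1/41)*1064)*K + d*(K + d) = 1064*K/205 + d*(K + d))
o(W(-4 - 7), -672) - (-1623)*(-223) = ((-672)**2 + (1064/205)*27 + 27*(-672)) - (-1623)*(-223) = (451584 + 28728/205 - 18144) - 1*361929 = 88883928/205 - 361929 = 14688483/205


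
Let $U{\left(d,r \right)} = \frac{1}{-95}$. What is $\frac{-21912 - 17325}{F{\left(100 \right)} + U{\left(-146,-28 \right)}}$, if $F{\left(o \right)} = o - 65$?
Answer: $- \frac{1242505}{1108} \approx -1121.4$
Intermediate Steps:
$U{\left(d,r \right)} = - \frac{1}{95}$
$F{\left(o \right)} = -65 + o$
$\frac{-21912 - 17325}{F{\left(100 \right)} + U{\left(-146,-28 \right)}} = \frac{-21912 - 17325}{\left(-65 + 100\right) - \frac{1}{95}} = - \frac{39237}{35 - \frac{1}{95}} = - \frac{39237}{\frac{3324}{95}} = \left(-39237\right) \frac{95}{3324} = - \frac{1242505}{1108}$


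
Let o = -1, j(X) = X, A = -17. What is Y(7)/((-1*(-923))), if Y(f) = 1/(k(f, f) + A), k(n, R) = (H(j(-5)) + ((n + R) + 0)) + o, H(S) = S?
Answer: -1/8307 ≈ -0.00012038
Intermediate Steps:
k(n, R) = -6 + R + n (k(n, R) = (-5 + ((n + R) + 0)) - 1 = (-5 + ((R + n) + 0)) - 1 = (-5 + (R + n)) - 1 = (-5 + R + n) - 1 = -6 + R + n)
Y(f) = 1/(-23 + 2*f) (Y(f) = 1/((-6 + f + f) - 17) = 1/((-6 + 2*f) - 17) = 1/(-23 + 2*f))
Y(7)/((-1*(-923))) = 1/((-23 + 2*7)*((-1*(-923)))) = 1/((-23 + 14)*923) = (1/923)/(-9) = -⅑*1/923 = -1/8307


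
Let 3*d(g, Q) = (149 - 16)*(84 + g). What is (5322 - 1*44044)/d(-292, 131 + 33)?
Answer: 3057/728 ≈ 4.1992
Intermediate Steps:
d(g, Q) = 3724 + 133*g/3 (d(g, Q) = ((149 - 16)*(84 + g))/3 = (133*(84 + g))/3 = (11172 + 133*g)/3 = 3724 + 133*g/3)
(5322 - 1*44044)/d(-292, 131 + 33) = (5322 - 1*44044)/(3724 + (133/3)*(-292)) = (5322 - 44044)/(3724 - 38836/3) = -38722/(-27664/3) = -38722*(-3/27664) = 3057/728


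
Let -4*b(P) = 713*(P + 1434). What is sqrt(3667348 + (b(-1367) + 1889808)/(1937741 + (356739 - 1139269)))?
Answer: sqrt(19576495001573094503)/2310422 ≈ 1915.0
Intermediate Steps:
b(P) = -511221/2 - 713*P/4 (b(P) = -713*(P + 1434)/4 = -713*(1434 + P)/4 = -(1022442 + 713*P)/4 = -511221/2 - 713*P/4)
sqrt(3667348 + (b(-1367) + 1889808)/(1937741 + (356739 - 1139269))) = sqrt(3667348 + ((-511221/2 - 713/4*(-1367)) + 1889808)/(1937741 + (356739 - 1139269))) = sqrt(3667348 + ((-511221/2 + 974671/4) + 1889808)/(1937741 - 782530)) = sqrt(3667348 + (-47771/4 + 1889808)/1155211) = sqrt(3667348 + (7511461/4)*(1/1155211)) = sqrt(3667348 + 7511461/4620844) = sqrt(16946250513173/4620844) = sqrt(19576495001573094503)/2310422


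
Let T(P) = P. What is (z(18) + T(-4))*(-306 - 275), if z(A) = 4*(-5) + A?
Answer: 3486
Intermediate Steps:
z(A) = -20 + A
(z(18) + T(-4))*(-306 - 275) = ((-20 + 18) - 4)*(-306 - 275) = (-2 - 4)*(-581) = -6*(-581) = 3486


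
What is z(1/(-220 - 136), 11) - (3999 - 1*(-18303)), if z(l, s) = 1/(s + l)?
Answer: -87311974/3915 ≈ -22302.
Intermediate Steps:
z(l, s) = 1/(l + s)
z(1/(-220 - 136), 11) - (3999 - 1*(-18303)) = 1/(1/(-220 - 136) + 11) - (3999 - 1*(-18303)) = 1/(1/(-356) + 11) - (3999 + 18303) = 1/(-1/356 + 11) - 1*22302 = 1/(3915/356) - 22302 = 356/3915 - 22302 = -87311974/3915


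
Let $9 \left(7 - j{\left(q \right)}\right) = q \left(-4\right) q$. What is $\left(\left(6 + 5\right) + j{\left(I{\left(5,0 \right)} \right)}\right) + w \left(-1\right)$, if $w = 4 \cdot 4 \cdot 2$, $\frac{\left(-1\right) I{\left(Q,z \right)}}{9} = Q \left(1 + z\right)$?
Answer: $886$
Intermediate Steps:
$I{\left(Q,z \right)} = - 9 Q \left(1 + z\right)$
$j{\left(q \right)} = 7 + \frac{4 q^{2}}{9}$ ($j{\left(q \right)} = 7 - \frac{q \left(-4\right) q}{9} = 7 - \frac{- 4 q q}{9} = 7 - \frac{\left(-4\right) q^{2}}{9} = 7 + \frac{4 q^{2}}{9}$)
$w = 32$ ($w = 16 \cdot 2 = 32$)
$\left(\left(6 + 5\right) + j{\left(I{\left(5,0 \right)} \right)}\right) + w \left(-1\right) = \left(\left(6 + 5\right) + \left(7 + \frac{4 \left(\left(-9\right) 5 \left(1 + 0\right)\right)^{2}}{9}\right)\right) + 32 \left(-1\right) = \left(11 + \left(7 + \frac{4 \left(\left(-9\right) 5 \cdot 1\right)^{2}}{9}\right)\right) - 32 = \left(11 + \left(7 + \frac{4 \left(-45\right)^{2}}{9}\right)\right) - 32 = \left(11 + \left(7 + \frac{4}{9} \cdot 2025\right)\right) - 32 = \left(11 + \left(7 + 900\right)\right) - 32 = \left(11 + 907\right) - 32 = 918 - 32 = 886$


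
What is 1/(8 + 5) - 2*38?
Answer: -987/13 ≈ -75.923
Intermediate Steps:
1/(8 + 5) - 2*38 = 1/13 - 76 = -987/13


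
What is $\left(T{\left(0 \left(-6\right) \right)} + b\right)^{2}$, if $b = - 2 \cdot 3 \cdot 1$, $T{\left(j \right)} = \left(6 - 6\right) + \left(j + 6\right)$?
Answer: $0$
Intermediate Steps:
$T{\left(j \right)} = 6 + j$ ($T{\left(j \right)} = 0 + \left(6 + j\right) = 6 + j$)
$b = -6$ ($b = \left(-2\right) 3 = -6$)
$\left(T{\left(0 \left(-6\right) \right)} + b\right)^{2} = \left(\left(6 + 0 \left(-6\right)\right) - 6\right)^{2} = \left(\left(6 + 0\right) - 6\right)^{2} = \left(6 - 6\right)^{2} = 0^{2} = 0$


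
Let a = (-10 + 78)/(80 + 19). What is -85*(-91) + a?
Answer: 765833/99 ≈ 7735.7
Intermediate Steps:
a = 68/99 ≈ 0.68687
-85*(-91) + a = -85*(-91) + 68/99 = 7735 + 68/99 = 765833/99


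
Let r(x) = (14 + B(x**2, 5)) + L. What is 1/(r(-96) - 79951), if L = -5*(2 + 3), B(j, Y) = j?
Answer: -1/70746 ≈ -1.4135e-5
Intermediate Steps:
L = -25 (L = -5*5 = -25)
r(x) = -11 + x**2 (r(x) = (14 + x**2) - 25 = -11 + x**2)
1/(r(-96) - 79951) = 1/((-11 + (-96)**2) - 79951) = 1/((-11 + 9216) - 79951) = 1/(9205 - 79951) = 1/(-70746) = -1/70746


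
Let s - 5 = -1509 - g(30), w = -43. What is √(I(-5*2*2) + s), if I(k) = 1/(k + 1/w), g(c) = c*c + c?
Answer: I*√1804412337/861 ≈ 49.336*I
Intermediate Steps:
g(c) = c + c² (g(c) = c² + c = c + c²)
s = -2434 (s = 5 + (-1509 - 30*(1 + 30)) = 5 + (-1509 - 30*31) = 5 + (-1509 - 1*930) = 5 + (-1509 - 930) = 5 - 2439 = -2434)
I(k) = 1/(-1/43 + k) (I(k) = 1/(k + 1/(-43)) = 1/(k - 1/43) = 1/(-1/43 + k))
√(I(-5*2*2) + s) = √(43/(-1 + 43*(-5*2*2)) - 2434) = √(43/(-1 + 43*(-10*2)) - 2434) = √(43/(-1 + 43*(-20)) - 2434) = √(43/(-1 - 860) - 2434) = √(43/(-861) - 2434) = √(43*(-1/861) - 2434) = √(-43/861 - 2434) = √(-2095717/861) = I*√1804412337/861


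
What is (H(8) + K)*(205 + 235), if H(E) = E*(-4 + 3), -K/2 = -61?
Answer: 50160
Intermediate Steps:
K = 122 (K = -2*(-61) = 122)
H(E) = -E (H(E) = E*(-1) = -E)
(H(8) + K)*(205 + 235) = (-1*8 + 122)*(205 + 235) = (-8 + 122)*440 = 114*440 = 50160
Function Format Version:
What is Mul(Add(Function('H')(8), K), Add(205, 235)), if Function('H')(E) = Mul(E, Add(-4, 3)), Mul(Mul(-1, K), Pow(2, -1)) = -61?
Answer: 50160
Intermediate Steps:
K = 122 (K = Mul(-2, -61) = 122)
Function('H')(E) = Mul(-1, E) (Function('H')(E) = Mul(E, -1) = Mul(-1, E))
Mul(Add(Function('H')(8), K), Add(205, 235)) = Mul(Add(Mul(-1, 8), 122), Add(205, 235)) = Mul(Add(-8, 122), 440) = Mul(114, 440) = 50160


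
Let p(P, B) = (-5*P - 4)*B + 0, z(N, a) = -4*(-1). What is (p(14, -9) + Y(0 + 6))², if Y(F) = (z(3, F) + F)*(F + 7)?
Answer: 633616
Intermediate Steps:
z(N, a) = 4
Y(F) = (4 + F)*(7 + F) (Y(F) = (4 + F)*(F + 7) = (4 + F)*(7 + F))
p(P, B) = B*(-4 - 5*P) (p(P, B) = (-4 - 5*P)*B + 0 = B*(-4 - 5*P) + 0 = B*(-4 - 5*P))
(p(14, -9) + Y(0 + 6))² = (-1*(-9)*(4 + 5*14) + (28 + (0 + 6)² + 11*(0 + 6)))² = (-1*(-9)*(4 + 70) + (28 + 6² + 11*6))² = (-1*(-9)*74 + (28 + 36 + 66))² = (666 + 130)² = 796² = 633616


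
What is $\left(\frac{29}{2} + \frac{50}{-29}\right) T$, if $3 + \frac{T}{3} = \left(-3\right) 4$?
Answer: $- \frac{33345}{58} \approx -574.91$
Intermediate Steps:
$T = -45$ ($T = -9 + 3 \left(\left(-3\right) 4\right) = -9 + 3 \left(-12\right) = -9 - 36 = -45$)
$\left(\frac{29}{2} + \frac{50}{-29}\right) T = \left(\frac{29}{2} + \frac{50}{-29}\right) \left(-45\right) = \left(29 \cdot \frac{1}{2} + 50 \left(- \frac{1}{29}\right)\right) \left(-45\right) = \left(\frac{29}{2} - \frac{50}{29}\right) \left(-45\right) = \frac{741}{58} \left(-45\right) = - \frac{33345}{58}$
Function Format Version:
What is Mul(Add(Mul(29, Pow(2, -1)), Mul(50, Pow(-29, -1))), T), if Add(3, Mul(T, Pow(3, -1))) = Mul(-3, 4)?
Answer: Rational(-33345, 58) ≈ -574.91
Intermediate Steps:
T = -45 (T = Add(-9, Mul(3, Mul(-3, 4))) = Add(-9, Mul(3, -12)) = Add(-9, -36) = -45)
Mul(Add(Mul(29, Pow(2, -1)), Mul(50, Pow(-29, -1))), T) = Mul(Add(Mul(29, Pow(2, -1)), Mul(50, Pow(-29, -1))), -45) = Mul(Add(Mul(29, Rational(1, 2)), Mul(50, Rational(-1, 29))), -45) = Mul(Add(Rational(29, 2), Rational(-50, 29)), -45) = Mul(Rational(741, 58), -45) = Rational(-33345, 58)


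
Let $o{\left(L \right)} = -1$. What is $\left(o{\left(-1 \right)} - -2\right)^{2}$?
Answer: $1$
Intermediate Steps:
$\left(o{\left(-1 \right)} - -2\right)^{2} = \left(-1 - -2\right)^{2} = \left(-1 + \left(-4 + 6\right)\right)^{2} = \left(-1 + 2\right)^{2} = 1^{2} = 1$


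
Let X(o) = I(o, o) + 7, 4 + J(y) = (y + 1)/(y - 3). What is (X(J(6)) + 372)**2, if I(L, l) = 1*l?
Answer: 1281424/9 ≈ 1.4238e+5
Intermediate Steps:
I(L, l) = l
J(y) = -4 + (1 + y)/(-3 + y) (J(y) = -4 + (y + 1)/(y - 3) = -4 + (1 + y)/(-3 + y))
X(o) = 7 + o (X(o) = o + 7 = 7 + o)
(X(J(6)) + 372)**2 = ((7 + (13 - 3*6)/(-3 + 6)) + 372)**2 = ((7 + (13 - 18)/3) + 372)**2 = ((7 + (1/3)*(-5)) + 372)**2 = ((7 - 5/3) + 372)**2 = (16/3 + 372)**2 = (1132/3)**2 = 1281424/9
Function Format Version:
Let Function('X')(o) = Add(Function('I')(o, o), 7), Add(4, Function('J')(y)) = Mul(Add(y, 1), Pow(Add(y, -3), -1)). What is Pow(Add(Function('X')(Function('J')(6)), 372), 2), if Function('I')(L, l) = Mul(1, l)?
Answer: Rational(1281424, 9) ≈ 1.4238e+5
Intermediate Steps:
Function('I')(L, l) = l
Function('J')(y) = Add(-4, Mul(Pow(Add(-3, y), -1), Add(1, y))) (Function('J')(y) = Add(-4, Mul(Add(y, 1), Pow(Add(y, -3), -1))) = Add(-4, Mul(Add(1, y), Pow(Add(-3, y), -1))) = Add(-4, Mul(Pow(Add(-3, y), -1), Add(1, y))))
Function('X')(o) = Add(7, o) (Function('X')(o) = Add(o, 7) = Add(7, o))
Pow(Add(Function('X')(Function('J')(6)), 372), 2) = Pow(Add(Add(7, Mul(Pow(Add(-3, 6), -1), Add(13, Mul(-3, 6)))), 372), 2) = Pow(Add(Add(7, Mul(Pow(3, -1), Add(13, -18))), 372), 2) = Pow(Add(Add(7, Mul(Rational(1, 3), -5)), 372), 2) = Pow(Add(Add(7, Rational(-5, 3)), 372), 2) = Pow(Add(Rational(16, 3), 372), 2) = Pow(Rational(1132, 3), 2) = Rational(1281424, 9)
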